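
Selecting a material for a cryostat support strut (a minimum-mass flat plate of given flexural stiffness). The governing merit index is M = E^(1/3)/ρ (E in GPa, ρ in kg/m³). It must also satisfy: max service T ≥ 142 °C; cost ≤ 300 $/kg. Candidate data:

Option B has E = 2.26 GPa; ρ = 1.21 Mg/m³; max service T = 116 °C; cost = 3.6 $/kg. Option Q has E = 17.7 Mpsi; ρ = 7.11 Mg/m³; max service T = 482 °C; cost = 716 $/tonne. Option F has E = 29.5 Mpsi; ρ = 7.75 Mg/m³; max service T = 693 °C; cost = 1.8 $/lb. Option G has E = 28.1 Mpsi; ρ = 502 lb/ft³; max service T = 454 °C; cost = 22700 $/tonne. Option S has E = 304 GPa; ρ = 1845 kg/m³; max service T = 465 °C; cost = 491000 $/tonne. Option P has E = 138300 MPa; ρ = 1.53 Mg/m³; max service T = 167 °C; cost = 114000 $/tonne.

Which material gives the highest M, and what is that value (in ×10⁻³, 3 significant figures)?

Screen on constraints: max service T ≥ 142 °C; cost ≤ 300 $/kg. Survivors: option Q, option F, option G, option P.
After converting to SI:
  option Q: E = 122.0 GPa, ρ = 7110 kg/m³
  option F: E = 203.4 GPa, ρ = 7750 kg/m³
  option G: E = 193.7 GPa, ρ = 8041 kg/m³
  option P: E = 138.3 GPa, ρ = 1530 kg/m³
  option P: M = 3.38×10⁻³
  option F: M = 0.759×10⁻³
  option G: M = 0.720×10⁻³
  option Q: M = 0.698×10⁻³
Highest index: option P.

option P, M = 3.38×10⁻³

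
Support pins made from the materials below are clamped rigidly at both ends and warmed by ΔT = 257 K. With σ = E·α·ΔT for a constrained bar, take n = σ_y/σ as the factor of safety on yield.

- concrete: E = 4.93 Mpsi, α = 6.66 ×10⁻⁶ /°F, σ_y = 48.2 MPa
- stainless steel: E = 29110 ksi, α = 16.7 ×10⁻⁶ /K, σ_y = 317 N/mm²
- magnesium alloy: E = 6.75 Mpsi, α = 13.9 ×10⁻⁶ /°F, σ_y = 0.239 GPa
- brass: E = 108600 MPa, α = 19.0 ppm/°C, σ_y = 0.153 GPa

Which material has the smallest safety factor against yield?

With everything in SI (GPa, ×10⁻⁶/K, MPa):
  concrete: E = 33.99, α = 12.0, σ_y = 48.20 → σ = 105 MPa, n = 0.460
  stainless steel: E = 200.7, α = 16.7, σ_y = 317.0 → σ = 861 MPa, n = 0.368
  magnesium alloy: E = 46.54, α = 25.0, σ_y = 239.0 → σ = 299 MPa, n = 0.799
  brass: E = 108.6, α = 19.0, σ_y = 153.0 → σ = 530 MPa, n = 0.289
Brass has the lowest safety factor, n = 0.289.

brass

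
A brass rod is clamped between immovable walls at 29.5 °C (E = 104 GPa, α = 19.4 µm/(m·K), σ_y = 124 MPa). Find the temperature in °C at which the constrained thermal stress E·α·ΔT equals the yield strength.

E·α·ΔT = 124.0 MPa ⇒ ΔT = 124.0 / (104.0×10³ × 19.4×10⁻⁶) = 61.46 K.
T = 29.5 + 61.46 = 90.96 °C.

91.0 °C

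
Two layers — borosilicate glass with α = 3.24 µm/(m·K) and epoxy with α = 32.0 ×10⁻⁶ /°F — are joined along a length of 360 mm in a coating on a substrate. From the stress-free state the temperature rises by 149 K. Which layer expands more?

epoxy

epoxy: α = 32.0×10⁻⁶/°F × 9/5 = 57.6×10⁻⁶/K.
α(borosilicate glass) = 3.24×10⁻⁶/K vs α(epoxy) = 57.6×10⁻⁶/K.
Higher α expands more for the same ΔT: epoxy.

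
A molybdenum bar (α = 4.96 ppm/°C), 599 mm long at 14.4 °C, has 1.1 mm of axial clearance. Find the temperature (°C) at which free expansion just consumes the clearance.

α·L₀·ΔT = 1.1 mm ⇒ ΔT = 1.1 / (4.96×10⁻⁶ × 599.0) = 370.2 K.
T = 14.4 + 370.2 = 384.6 °C.

385 °C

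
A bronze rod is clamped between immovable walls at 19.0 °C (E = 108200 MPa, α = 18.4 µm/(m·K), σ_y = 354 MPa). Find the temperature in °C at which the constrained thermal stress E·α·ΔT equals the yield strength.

197 °C

E = 108200 MPa = 108.2 GPa.
E·α·ΔT = 354.0 MPa ⇒ ΔT = 354.0 / (108.2×10³ × 18.4×10⁻⁶) = 177.8 K.
T = 19.0 + 177.8 = 196.8 °C.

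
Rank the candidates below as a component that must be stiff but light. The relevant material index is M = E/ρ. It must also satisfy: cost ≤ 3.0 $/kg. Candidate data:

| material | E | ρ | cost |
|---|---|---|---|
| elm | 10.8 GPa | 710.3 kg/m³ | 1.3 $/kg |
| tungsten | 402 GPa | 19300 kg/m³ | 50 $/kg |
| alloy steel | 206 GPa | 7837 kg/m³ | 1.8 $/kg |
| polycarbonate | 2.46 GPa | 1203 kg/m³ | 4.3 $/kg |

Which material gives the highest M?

Screen on constraints: cost ≤ 3.0 $/kg. Survivors: elm, alloy steel.
Evaluate M for each candidate:
  alloy steel: M = 26.3 MN·m/kg
  elm: M = 15.2 MN·m/kg
Alloy steel has the largest M.

alloy steel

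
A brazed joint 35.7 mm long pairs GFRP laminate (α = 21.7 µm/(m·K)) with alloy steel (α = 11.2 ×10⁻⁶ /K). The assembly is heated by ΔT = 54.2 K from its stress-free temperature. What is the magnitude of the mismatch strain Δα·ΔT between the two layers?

5.69×10⁻⁴

Δα = |21.7 − 11.2|×10⁻⁶/K = 10.5×10⁻⁶/K.
Mismatch strain = Δα·ΔT = 10.5×10⁻⁶ × 54.2 = 5.69×10⁻⁴.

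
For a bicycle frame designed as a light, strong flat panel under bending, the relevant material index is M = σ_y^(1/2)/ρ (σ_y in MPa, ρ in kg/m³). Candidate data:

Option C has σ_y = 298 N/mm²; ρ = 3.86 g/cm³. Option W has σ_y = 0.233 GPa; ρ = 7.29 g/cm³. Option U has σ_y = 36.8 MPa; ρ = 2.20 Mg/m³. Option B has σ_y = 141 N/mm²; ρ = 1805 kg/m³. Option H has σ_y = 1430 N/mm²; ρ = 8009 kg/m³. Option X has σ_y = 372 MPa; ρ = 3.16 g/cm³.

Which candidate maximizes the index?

In SI units:
  option C: σ_y = 298.0 MPa, ρ = 3860 kg/m³
  option W: σ_y = 233.0 MPa, ρ = 7290 kg/m³
  option U: σ_y = 36.80 MPa, ρ = 2200 kg/m³
  option B: σ_y = 141.0 MPa, ρ = 1805 kg/m³
  option H: σ_y = 1430 MPa, ρ = 8009 kg/m³
  option X: σ_y = 372.0 MPa, ρ = 3160 kg/m³
  option B: M = 6.58×10⁻³
  option X: M = 6.10×10⁻³
  option H: M = 4.72×10⁻³
  option C: M = 4.47×10⁻³
  option U: M = 2.76×10⁻³
  option W: M = 2.09×10⁻³
Option B ranks first.

option B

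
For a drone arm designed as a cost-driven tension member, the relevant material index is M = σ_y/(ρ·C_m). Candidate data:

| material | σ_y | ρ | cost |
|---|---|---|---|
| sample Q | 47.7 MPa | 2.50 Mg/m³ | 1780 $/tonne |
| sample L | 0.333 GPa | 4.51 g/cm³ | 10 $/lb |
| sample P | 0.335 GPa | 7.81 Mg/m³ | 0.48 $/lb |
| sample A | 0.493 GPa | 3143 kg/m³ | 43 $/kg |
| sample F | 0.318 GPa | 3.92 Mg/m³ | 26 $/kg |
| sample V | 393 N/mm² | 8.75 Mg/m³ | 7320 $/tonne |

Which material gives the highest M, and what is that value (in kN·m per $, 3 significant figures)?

sample P, M = 40.5 kN·m per $

After converting to SI:
  sample Q: σ_y = 47.70 MPa, ρ = 2500 kg/m³, cost = 1.780 $/kg
  sample L: σ_y = 333.0 MPa, ρ = 4510 kg/m³, cost = 22.05 $/kg
  sample P: σ_y = 335.0 MPa, ρ = 7810 kg/m³, cost = 1.058 $/kg
  sample A: σ_y = 493.0 MPa, ρ = 3143 kg/m³, cost = 43.00 $/kg
  sample F: σ_y = 318.0 MPa, ρ = 3920 kg/m³, cost = 26.00 $/kg
  sample V: σ_y = 393.0 MPa, ρ = 8750 kg/m³, cost = 7.320 $/kg
  sample P: M = 40.5 kN·m per $
  sample Q: M = 10.7 kN·m per $
  sample V: M = 6.14 kN·m per $
  sample A: M = 3.65 kN·m per $
  sample L: M = 3.35 kN·m per $
  sample F: M = 3.12 kN·m per $
Sample P has the largest M.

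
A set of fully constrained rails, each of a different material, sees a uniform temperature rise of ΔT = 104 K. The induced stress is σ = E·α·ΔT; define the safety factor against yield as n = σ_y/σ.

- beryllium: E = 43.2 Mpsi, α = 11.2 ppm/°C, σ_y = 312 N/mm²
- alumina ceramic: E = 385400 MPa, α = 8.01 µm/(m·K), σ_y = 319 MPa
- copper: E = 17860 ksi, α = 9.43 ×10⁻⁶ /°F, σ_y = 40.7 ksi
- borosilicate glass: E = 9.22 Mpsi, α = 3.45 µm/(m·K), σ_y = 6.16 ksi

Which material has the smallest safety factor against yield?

In consistent units (E in GPa, α in ×10⁻⁶/K, σ_y in MPa):
  beryllium: E = 297.9, α = 11.2, σ_y = 312.0 → σ = 347 MPa, n = 0.899
  alumina ceramic: E = 385.4, α = 8.01, σ_y = 319.0 → σ = 321 MPa, n = 0.994
  copper: E = 123.1, α = 17.0, σ_y = 280.6 → σ = 217 MPa, n = 1.29
  borosilicate glass: E = 63.57, α = 3.45, σ_y = 42.47 → σ = 22.8 MPa, n = 1.86
The minimum is beryllium at n = 0.899.

beryllium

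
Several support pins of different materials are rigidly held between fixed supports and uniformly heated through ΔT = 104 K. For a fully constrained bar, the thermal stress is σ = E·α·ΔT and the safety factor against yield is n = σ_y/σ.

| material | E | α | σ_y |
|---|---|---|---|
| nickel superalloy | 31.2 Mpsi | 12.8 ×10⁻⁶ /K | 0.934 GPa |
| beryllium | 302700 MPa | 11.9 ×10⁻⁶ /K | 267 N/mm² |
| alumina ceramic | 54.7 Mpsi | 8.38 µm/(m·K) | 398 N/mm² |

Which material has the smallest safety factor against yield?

In consistent units (E in GPa, α in ×10⁻⁶/K, σ_y in MPa):
  nickel superalloy: E = 215.1, α = 12.8, σ_y = 934.0 → σ = 286 MPa, n = 3.26
  beryllium: E = 302.7, α = 11.9, σ_y = 267.0 → σ = 375 MPa, n = 0.713
  alumina ceramic: E = 377.1, α = 8.38, σ_y = 398.0 → σ = 329 MPa, n = 1.21
Beryllium has the lowest safety factor, n = 0.713.

beryllium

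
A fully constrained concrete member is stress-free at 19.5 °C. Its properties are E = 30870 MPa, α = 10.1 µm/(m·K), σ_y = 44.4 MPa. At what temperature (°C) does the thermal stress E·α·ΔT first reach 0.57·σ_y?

101 °C

E = 30870 MPa = 30.87 GPa.
E·α·ΔT = 25.31 MPa ⇒ ΔT = 25.31 / (30.87×10³ × 10.1×10⁻⁶) = 81.17 K.
T = 19.5 + 81.17 = 100.7 °C.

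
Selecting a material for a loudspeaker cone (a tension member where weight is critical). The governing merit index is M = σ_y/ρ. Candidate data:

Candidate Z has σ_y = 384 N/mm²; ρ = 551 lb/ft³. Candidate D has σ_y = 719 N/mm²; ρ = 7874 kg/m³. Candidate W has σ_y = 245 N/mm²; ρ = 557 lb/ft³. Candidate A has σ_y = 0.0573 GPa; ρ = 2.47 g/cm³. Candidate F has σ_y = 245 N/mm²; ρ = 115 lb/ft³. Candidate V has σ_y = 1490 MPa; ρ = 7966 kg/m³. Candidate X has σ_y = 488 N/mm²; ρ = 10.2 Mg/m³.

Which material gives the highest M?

In SI units:
  candidate Z: σ_y = 384.0 MPa, ρ = 8826 kg/m³
  candidate D: σ_y = 719.0 MPa, ρ = 7874 kg/m³
  candidate W: σ_y = 245.0 MPa, ρ = 8922 kg/m³
  candidate A: σ_y = 57.30 MPa, ρ = 2470 kg/m³
  candidate F: σ_y = 245.0 MPa, ρ = 1842 kg/m³
  candidate V: σ_y = 1490 MPa, ρ = 7966 kg/m³
  candidate X: σ_y = 488.0 MPa, ρ = 10200 kg/m³
  candidate V: M = 187 kN·m/kg
  candidate F: M = 133 kN·m/kg
  candidate D: M = 91.3 kN·m/kg
  candidate X: M = 47.8 kN·m/kg
  candidate Z: M = 43.5 kN·m/kg
  candidate W: M = 27.5 kN·m/kg
  candidate A: M = 23.2 kN·m/kg
Highest index: candidate V.

candidate V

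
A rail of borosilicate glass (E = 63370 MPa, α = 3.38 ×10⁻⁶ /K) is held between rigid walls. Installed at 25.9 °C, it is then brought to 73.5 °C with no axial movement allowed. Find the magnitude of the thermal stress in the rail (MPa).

E = 63370 MPa = 63.37 GPa.
ΔT = 47.60 K. Constrained thermal stress σ = E·α·ΔT = 63.37×10³ MPa × 3.38×10⁻⁶ × 47.60 = 10.2 MPa (compressive).

10.2 MPa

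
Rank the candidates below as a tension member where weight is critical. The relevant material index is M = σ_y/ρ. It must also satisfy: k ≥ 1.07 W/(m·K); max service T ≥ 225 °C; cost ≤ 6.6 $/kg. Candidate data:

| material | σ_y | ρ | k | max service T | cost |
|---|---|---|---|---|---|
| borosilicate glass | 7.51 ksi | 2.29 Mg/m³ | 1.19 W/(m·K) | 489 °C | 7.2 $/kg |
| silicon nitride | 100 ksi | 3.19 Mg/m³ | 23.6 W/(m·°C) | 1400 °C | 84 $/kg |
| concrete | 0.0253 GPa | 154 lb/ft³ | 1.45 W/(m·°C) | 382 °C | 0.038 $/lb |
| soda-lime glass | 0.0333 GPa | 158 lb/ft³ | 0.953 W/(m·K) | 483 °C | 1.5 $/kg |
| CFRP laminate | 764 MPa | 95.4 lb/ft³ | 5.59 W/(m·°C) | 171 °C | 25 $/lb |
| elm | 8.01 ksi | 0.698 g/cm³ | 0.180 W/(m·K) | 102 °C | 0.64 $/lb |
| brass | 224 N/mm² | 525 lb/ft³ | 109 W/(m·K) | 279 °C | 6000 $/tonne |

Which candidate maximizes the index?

Screen on constraints: k ≥ 1.07 W/(m·K); max service T ≥ 225 °C; cost ≤ 6.6 $/kg. Survivors: concrete, brass.
After converting to SI:
  concrete: σ_y = 25.30 MPa, ρ = 2467 kg/m³
  brass: σ_y = 224.0 MPa, ρ = 8410 kg/m³
  brass: M = 26.6 kN·m/kg
  concrete: M = 10.3 kN·m/kg
Highest index: brass.

brass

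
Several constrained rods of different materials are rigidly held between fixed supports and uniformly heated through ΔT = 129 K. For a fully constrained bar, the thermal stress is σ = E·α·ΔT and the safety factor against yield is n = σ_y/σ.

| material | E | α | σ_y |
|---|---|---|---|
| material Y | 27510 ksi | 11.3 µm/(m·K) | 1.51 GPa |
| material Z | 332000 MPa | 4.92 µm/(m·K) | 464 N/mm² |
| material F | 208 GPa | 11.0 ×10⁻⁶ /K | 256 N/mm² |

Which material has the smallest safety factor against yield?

material F

With everything in SI (GPa, ×10⁻⁶/K, MPa):
  material Y: E = 189.7, α = 11.3, σ_y = 1510 → σ = 276 MPa, n = 5.46
  material Z: E = 332.0, α = 4.92, σ_y = 464.0 → σ = 211 MPa, n = 2.20
  material F: E = 208.0, α = 11.0, σ_y = 256.0 → σ = 295 MPa, n = 0.867
Material F has the lowest safety factor, n = 0.867.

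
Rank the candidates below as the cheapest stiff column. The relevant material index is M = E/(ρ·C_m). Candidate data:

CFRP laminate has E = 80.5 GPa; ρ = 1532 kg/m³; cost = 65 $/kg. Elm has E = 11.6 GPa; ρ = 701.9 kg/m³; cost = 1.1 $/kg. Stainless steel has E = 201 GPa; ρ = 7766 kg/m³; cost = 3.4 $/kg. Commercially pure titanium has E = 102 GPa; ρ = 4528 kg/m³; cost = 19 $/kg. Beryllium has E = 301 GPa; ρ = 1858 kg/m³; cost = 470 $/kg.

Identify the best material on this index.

Per-candidate index values:
  elm: M = 15.0 MN·m per $
  stainless steel: M = 7.61 MN·m per $
  commercially pure titanium: M = 1.19 MN·m per $
  CFRP laminate: M = 0.808 MN·m per $
  beryllium: M = 0.345 MN·m per $
Elm ranks first.

elm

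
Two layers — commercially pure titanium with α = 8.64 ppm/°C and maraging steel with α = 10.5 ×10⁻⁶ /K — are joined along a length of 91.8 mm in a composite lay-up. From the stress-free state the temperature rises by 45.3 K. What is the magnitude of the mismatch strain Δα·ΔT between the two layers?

8.43×10⁻⁵

Δα = |8.64 − 10.5|×10⁻⁶/K = 1.86×10⁻⁶/K.
Mismatch strain = Δα·ΔT = 1.86×10⁻⁶ × 45.3 = 8.43×10⁻⁵.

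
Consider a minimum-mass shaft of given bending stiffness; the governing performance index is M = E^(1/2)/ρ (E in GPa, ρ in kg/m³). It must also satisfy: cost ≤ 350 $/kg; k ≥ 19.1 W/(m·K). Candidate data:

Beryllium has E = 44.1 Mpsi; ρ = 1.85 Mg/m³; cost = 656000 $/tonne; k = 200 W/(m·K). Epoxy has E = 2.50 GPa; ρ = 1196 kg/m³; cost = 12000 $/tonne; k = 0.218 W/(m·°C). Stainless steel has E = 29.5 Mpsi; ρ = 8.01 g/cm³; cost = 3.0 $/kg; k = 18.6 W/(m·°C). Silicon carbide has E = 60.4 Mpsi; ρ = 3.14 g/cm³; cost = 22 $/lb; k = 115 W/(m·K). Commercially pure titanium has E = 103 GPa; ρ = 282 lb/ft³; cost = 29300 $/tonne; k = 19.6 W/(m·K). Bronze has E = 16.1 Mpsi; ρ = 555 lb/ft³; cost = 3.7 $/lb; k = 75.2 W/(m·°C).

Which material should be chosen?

silicon carbide

Screen on constraints: cost ≤ 350 $/kg; k ≥ 19.1 W/(m·K). Survivors: silicon carbide, commercially pure titanium, bronze.
After converting to SI:
  silicon carbide: E = 416.4 GPa, ρ = 3140 kg/m³
  commercially pure titanium: E = 103.0 GPa, ρ = 4517 kg/m³
  bronze: E = 111.0 GPa, ρ = 8890 kg/m³
  silicon carbide: M = 6.50×10⁻³
  commercially pure titanium: M = 2.25×10⁻³
  bronze: M = 1.19×10⁻³
Silicon carbide has the largest M.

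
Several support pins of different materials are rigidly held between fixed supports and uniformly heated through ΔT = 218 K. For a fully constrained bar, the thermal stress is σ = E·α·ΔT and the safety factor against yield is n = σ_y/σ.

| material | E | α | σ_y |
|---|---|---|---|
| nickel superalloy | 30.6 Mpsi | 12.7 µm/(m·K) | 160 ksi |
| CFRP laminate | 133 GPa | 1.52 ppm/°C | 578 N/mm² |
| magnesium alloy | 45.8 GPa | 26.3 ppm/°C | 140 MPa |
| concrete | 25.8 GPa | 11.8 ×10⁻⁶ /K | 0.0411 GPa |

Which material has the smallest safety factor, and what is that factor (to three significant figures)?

Per material, after unit conversion:
  nickel superalloy: E = 211.0, α = 12.7, σ_y = 1103 → σ = 584 MPa, n = 1.89
  CFRP laminate: E = 133.0, α = 1.52, σ_y = 578.0 → σ = 44.1 MPa, n = 13.1
  magnesium alloy: E = 45.80, α = 26.3, σ_y = 140.0 → σ = 263 MPa, n = 0.533
  concrete: E = 25.80, α = 11.8, σ_y = 41.10 → σ = 66.4 MPa, n = 0.619
The minimum is magnesium alloy at n = 0.533.

magnesium alloy, n = 0.533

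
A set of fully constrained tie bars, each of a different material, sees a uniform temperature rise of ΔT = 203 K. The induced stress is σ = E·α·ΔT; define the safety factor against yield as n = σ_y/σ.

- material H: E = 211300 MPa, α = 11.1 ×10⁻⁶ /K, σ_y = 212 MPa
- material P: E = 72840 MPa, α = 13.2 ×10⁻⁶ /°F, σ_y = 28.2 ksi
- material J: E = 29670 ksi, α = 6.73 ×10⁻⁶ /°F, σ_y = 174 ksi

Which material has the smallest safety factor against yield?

Converting E to GPa, α to ×10⁻⁶/K, σ_y to MPa, then σ and n for each:
  material H: E = 211.3, α = 11.1, σ_y = 212.0 → σ = 476 MPa, n = 0.445
  material P: E = 72.84, α = 23.8, σ_y = 194.4 → σ = 351 MPa, n = 0.553
  material J: E = 204.6, α = 12.1, σ_y = 1200 → σ = 503 MPa, n = 2.38
The minimum is material H at n = 0.445.

material H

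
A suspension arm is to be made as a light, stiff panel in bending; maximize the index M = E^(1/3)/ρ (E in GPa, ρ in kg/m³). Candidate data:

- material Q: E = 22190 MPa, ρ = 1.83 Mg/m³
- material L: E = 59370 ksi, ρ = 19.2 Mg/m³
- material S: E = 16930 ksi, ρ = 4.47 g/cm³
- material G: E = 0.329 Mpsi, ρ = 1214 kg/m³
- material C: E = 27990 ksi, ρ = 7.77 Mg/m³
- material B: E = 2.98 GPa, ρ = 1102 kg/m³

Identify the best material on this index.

material Q

In SI units:
  material Q: E = 22.19 GPa, ρ = 1830 kg/m³
  material L: E = 409.3 GPa, ρ = 19200 kg/m³
  material S: E = 116.7 GPa, ρ = 4470 kg/m³
  material G: E = 2.268 GPa, ρ = 1214 kg/m³
  material C: E = 193.0 GPa, ρ = 7770 kg/m³
  material B: E = 2.980 GPa, ρ = 1102 kg/m³
  material Q: M = 1.54×10⁻³
  material B: M = 1.31×10⁻³
  material S: M = 1.09×10⁻³
  material G: M = 1.08×10⁻³
  material C: M = 0.744×10⁻³
  material L: M = 0.387×10⁻³
Material Q has the largest M.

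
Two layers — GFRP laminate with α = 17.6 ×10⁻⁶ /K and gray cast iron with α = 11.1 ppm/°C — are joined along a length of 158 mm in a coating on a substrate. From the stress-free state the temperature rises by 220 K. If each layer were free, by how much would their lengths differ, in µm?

226 µm

Δα = |17.6 − 11.1|×10⁻⁶/K = 6.50×10⁻⁶/K.
ΔL_mismatch = Δα·L·ΔT = 6.50×10⁻⁶ × 158.0 mm × 220.0 K = 226 µm.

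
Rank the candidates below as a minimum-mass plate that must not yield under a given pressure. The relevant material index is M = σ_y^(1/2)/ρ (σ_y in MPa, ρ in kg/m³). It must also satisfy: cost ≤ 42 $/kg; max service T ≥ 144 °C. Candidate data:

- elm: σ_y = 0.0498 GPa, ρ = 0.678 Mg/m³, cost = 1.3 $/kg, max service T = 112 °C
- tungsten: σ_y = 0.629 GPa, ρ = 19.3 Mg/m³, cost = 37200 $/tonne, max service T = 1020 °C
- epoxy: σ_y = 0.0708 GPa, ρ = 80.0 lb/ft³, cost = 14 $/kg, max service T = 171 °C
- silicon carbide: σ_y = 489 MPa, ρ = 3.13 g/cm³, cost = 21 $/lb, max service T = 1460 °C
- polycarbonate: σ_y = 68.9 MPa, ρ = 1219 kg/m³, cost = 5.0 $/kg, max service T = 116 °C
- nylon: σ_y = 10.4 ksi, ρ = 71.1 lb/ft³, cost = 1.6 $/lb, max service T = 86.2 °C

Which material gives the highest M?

Screen on constraints: cost ≤ 42 $/kg; max service T ≥ 144 °C. Survivors: tungsten, epoxy.
Convert each candidate to consistent units, then evaluate M:
  tungsten: σ_y = 629.0 MPa, ρ = 19300 kg/m³
  epoxy: σ_y = 70.80 MPa, ρ = 1281 kg/m³
  epoxy: M = 6.57×10⁻³
  tungsten: M = 1.30×10⁻³
The maximum is for epoxy.

epoxy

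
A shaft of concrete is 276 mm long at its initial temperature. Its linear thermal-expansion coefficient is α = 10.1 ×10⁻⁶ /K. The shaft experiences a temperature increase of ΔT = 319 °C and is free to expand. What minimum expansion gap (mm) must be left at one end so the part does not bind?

ΔL = α·L₀·ΔT = 10.1×10⁻⁶ × 276 mm × 319.0 K = 0.889 mm.

0.889 mm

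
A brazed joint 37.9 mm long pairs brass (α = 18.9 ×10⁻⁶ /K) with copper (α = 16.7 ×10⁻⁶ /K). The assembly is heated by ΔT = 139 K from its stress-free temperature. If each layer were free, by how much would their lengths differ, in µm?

Δα = |18.9 − 16.7|×10⁻⁶/K = 2.20×10⁻⁶/K.
ΔL_mismatch = Δα·L·ΔT = 2.20×10⁻⁶ × 37.9 mm × 139.0 K = 11.6 µm.

11.6 µm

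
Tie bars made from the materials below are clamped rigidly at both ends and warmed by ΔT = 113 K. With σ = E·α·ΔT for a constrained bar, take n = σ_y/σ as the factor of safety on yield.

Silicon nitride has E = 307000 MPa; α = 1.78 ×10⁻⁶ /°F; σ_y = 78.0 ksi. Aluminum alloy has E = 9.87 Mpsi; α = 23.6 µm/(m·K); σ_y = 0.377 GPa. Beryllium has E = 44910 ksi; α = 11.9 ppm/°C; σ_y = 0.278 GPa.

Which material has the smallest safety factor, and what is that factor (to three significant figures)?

beryllium, n = 0.668

Converting E to GPa, α to ×10⁻⁶/K, σ_y to MPa, then σ and n for each:
  silicon nitride: E = 307.0, α = 3.20, σ_y = 537.8 → σ = 111 MPa, n = 4.84
  aluminum alloy: E = 68.05, α = 23.6, σ_y = 377.0 → σ = 181 MPa, n = 2.08
  beryllium: E = 309.6, α = 11.9, σ_y = 278.0 → σ = 416 MPa, n = 0.668
Smallest n: beryllium with n = 0.668.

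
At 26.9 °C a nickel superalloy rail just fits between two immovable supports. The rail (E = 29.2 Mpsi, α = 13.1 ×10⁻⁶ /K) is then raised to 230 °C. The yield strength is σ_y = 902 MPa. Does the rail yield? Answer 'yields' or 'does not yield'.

does not yield

E = 29.2 Mpsi = 201.3 GPa.
ΔT = 203.1 K. Constrained thermal stress σ = E·α·ΔT = 201.3×10³ MPa × 13.1×10⁻⁶ × 203.1 = 536 MPa (compressive).
Compare to σ_y = 902 MPa: σ < σ_y, so it does not yield.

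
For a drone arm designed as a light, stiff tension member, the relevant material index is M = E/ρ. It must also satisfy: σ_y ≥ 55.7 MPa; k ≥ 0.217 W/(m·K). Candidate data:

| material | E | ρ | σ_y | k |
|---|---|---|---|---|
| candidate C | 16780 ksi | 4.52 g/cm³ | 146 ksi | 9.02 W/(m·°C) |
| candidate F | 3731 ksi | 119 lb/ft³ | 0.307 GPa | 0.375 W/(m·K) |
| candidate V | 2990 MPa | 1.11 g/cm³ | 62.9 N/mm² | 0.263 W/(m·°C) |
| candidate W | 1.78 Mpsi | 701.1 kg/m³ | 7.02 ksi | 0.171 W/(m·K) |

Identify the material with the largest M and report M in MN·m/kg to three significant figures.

candidate C, M = 25.6 MN·m/kg

Screen on constraints: σ_y ≥ 55.7 MPa; k ≥ 0.217 W/(m·K). Survivors: candidate C, candidate F, candidate V.
After converting to SI:
  candidate C: E = 115.7 GPa, ρ = 4520 kg/m³
  candidate F: E = 25.72 GPa, ρ = 1906 kg/m³
  candidate V: E = 2.990 GPa, ρ = 1110 kg/m³
  candidate C: M = 25.6 MN·m/kg
  candidate F: M = 13.5 MN·m/kg
  candidate V: M = 2.69 MN·m/kg
Candidate C ranks first.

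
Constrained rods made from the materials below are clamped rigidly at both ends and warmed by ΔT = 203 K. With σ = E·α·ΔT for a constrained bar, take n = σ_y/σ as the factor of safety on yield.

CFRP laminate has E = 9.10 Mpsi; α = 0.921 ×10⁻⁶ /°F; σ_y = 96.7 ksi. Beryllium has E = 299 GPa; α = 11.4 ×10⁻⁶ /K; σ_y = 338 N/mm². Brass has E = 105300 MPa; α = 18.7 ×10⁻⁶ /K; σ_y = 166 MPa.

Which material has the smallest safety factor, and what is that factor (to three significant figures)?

Per material, after unit conversion:
  CFRP laminate: E = 62.74, α = 1.66, σ_y = 666.7 → σ = 21.1 MPa, n = 31.6
  beryllium: E = 299.0, α = 11.4, σ_y = 338.0 → σ = 692 MPa, n = 0.488
  brass: E = 105.3, α = 18.7, σ_y = 166.0 → σ = 400 MPa, n = 0.415
Smallest n: brass with n = 0.415.

brass, n = 0.415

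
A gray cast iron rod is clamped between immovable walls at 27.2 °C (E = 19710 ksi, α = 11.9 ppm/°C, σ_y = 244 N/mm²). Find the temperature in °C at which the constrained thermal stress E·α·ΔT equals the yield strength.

178 °C

E = 19710 ksi = 135.9 GPa.
σ_y = 244 N/mm² = 244.0 MPa.
E·α·ΔT = 244.0 MPa ⇒ ΔT = 244.0 / (135.9×10³ × 11.9×10⁻⁶) = 150.9 K.
T = 27.2 + 150.9 = 178.1 °C.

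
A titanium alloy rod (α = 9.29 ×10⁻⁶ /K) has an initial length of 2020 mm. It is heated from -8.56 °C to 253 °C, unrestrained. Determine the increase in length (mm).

4.91 mm

ΔT = 253 − (-8.56) = 261.6 K.
ΔL = α·L₀·ΔT = 9.29×10⁻⁶ × 2020 mm × 261.6 K = 4.91 mm.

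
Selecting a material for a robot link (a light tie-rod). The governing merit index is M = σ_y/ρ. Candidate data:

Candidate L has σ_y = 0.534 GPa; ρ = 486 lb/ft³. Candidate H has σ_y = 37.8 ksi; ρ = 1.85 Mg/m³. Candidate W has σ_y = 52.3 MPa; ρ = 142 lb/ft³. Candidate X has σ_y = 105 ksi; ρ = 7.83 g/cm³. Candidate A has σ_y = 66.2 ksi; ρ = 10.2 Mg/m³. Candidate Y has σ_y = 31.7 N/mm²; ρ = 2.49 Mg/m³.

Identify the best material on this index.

Convert each candidate to consistent units, then evaluate M:
  candidate L: σ_y = 534.0 MPa, ρ = 7785 kg/m³
  candidate H: σ_y = 260.6 MPa, ρ = 1850 kg/m³
  candidate W: σ_y = 52.30 MPa, ρ = 2275 kg/m³
  candidate X: σ_y = 723.9 MPa, ρ = 7830 kg/m³
  candidate A: σ_y = 456.4 MPa, ρ = 10200 kg/m³
  candidate Y: σ_y = 31.70 MPa, ρ = 2490 kg/m³
  candidate H: M = 141 kN·m/kg
  candidate X: M = 92.5 kN·m/kg
  candidate L: M = 68.6 kN·m/kg
  candidate A: M = 44.7 kN·m/kg
  candidate W: M = 23.0 kN·m/kg
  candidate Y: M = 12.7 kN·m/kg
Candidate H has the largest M.

candidate H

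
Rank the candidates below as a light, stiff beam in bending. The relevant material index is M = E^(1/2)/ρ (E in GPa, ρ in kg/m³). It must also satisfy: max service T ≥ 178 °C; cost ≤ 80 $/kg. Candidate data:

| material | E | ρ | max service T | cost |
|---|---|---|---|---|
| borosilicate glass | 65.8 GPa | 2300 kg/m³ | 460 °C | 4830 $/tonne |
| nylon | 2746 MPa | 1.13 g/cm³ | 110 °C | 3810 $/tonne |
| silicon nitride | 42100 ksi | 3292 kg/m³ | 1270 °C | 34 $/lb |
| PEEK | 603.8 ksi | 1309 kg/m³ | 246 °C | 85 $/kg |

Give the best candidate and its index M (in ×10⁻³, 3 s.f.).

silicon nitride, M = 5.18×10⁻³

Screen on constraints: max service T ≥ 178 °C; cost ≤ 80 $/kg. Survivors: borosilicate glass, silicon nitride.
Putting every candidate on a common basis:
  borosilicate glass: E = 65.80 GPa, ρ = 2300 kg/m³
  silicon nitride: E = 290.3 GPa, ρ = 3292 kg/m³
  silicon nitride: M = 5.18×10⁻³
  borosilicate glass: M = 3.53×10⁻³
The maximum is for silicon nitride.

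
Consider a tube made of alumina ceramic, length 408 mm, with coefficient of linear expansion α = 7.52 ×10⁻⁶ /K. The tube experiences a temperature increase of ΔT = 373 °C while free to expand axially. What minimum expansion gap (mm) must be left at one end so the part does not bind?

1.14 mm

ΔL = α·L₀·ΔT = 7.52×10⁻⁶ × 408 mm × 373.0 K = 1.14 mm.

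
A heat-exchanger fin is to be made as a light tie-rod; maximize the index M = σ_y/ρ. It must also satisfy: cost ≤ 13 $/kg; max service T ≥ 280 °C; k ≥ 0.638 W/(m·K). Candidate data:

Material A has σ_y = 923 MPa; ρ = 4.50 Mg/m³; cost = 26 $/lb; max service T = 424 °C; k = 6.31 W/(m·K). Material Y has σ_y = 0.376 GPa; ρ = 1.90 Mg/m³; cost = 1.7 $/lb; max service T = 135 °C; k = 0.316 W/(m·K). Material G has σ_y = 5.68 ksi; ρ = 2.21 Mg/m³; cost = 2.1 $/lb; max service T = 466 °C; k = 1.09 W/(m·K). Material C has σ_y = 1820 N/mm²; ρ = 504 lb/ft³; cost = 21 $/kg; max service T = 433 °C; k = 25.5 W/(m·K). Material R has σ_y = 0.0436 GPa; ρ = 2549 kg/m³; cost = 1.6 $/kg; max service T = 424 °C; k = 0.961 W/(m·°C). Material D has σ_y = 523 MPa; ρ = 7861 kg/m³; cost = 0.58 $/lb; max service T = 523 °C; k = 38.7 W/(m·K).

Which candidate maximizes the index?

Screen on constraints: cost ≤ 13 $/kg; max service T ≥ 280 °C; k ≥ 0.638 W/(m·K). Survivors: material G, material R, material D.
Normalizing units and computing the index:
  material G: σ_y = 39.16 MPa, ρ = 2210 kg/m³
  material R: σ_y = 43.60 MPa, ρ = 2549 kg/m³
  material D: σ_y = 523.0 MPa, ρ = 7861 kg/m³
  material D: M = 66.5 kN·m/kg
  material G: M = 17.7 kN·m/kg
  material R: M = 17.1 kN·m/kg
Material D ranks first.

material D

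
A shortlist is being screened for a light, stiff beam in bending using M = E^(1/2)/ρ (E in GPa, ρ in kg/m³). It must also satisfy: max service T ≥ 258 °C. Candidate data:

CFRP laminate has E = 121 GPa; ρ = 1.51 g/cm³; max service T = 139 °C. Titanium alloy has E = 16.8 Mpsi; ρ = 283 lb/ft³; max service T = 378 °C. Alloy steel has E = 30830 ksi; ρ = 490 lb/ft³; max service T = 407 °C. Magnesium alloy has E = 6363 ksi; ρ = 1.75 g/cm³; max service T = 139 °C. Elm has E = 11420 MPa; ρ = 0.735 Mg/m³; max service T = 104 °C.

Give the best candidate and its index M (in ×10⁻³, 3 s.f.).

Screen on constraints: max service T ≥ 258 °C. Survivors: titanium alloy, alloy steel.
Normalizing units and computing the index:
  titanium alloy: E = 115.8 GPa, ρ = 4533 kg/m³
  alloy steel: E = 212.6 GPa, ρ = 7849 kg/m³
  titanium alloy: M = 2.37×10⁻³
  alloy steel: M = 1.86×10⁻³
Highest index: titanium alloy.

titanium alloy, M = 2.37×10⁻³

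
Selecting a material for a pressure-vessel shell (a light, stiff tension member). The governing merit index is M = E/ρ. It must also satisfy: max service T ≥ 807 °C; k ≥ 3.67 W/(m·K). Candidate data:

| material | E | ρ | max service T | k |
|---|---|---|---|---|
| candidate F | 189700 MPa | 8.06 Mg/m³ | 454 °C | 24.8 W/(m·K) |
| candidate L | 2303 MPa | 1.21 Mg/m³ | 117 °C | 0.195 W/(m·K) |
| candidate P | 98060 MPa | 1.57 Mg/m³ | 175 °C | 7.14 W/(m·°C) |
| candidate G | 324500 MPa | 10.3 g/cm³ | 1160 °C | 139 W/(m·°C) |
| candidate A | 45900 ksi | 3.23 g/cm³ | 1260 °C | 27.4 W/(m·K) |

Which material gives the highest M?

candidate A

Screen on constraints: max service T ≥ 807 °C; k ≥ 3.67 W/(m·K). Survivors: candidate G, candidate A.
Putting every candidate on a common basis:
  candidate G: E = 324.5 GPa, ρ = 10300 kg/m³
  candidate A: E = 316.5 GPa, ρ = 3230 kg/m³
  candidate A: M = 98.0 MN·m/kg
  candidate G: M = 31.5 MN·m/kg
The maximum is for candidate A.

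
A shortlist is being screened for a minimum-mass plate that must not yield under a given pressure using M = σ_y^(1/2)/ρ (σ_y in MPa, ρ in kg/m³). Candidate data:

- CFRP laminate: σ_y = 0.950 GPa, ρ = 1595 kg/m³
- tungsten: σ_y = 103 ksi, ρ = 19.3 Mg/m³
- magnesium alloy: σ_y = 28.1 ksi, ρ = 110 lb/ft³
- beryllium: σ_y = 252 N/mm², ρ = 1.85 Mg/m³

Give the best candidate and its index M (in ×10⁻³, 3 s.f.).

CFRP laminate, M = 19.3×10⁻³

Normalizing units and computing the index:
  CFRP laminate: σ_y = 950.0 MPa, ρ = 1595 kg/m³
  tungsten: σ_y = 710.2 MPa, ρ = 19300 kg/m³
  magnesium alloy: σ_y = 193.7 MPa, ρ = 1762 kg/m³
  beryllium: σ_y = 252.0 MPa, ρ = 1850 kg/m³
  CFRP laminate: M = 19.3×10⁻³
  beryllium: M = 8.58×10⁻³
  magnesium alloy: M = 7.90×10⁻³
  tungsten: M = 1.38×10⁻³
Highest index: CFRP laminate.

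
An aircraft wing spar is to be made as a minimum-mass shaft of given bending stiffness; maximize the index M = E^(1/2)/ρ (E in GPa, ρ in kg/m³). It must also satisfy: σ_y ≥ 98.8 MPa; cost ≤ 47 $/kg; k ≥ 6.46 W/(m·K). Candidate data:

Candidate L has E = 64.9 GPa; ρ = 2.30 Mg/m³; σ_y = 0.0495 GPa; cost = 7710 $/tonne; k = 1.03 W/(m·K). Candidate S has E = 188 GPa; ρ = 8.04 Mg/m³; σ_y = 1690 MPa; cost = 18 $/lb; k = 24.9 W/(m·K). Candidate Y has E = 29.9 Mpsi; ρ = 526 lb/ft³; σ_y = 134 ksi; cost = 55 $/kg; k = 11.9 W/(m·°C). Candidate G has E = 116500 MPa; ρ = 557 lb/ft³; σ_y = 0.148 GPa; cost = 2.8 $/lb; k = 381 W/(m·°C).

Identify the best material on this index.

candidate S

Screen on constraints: σ_y ≥ 98.8 MPa; cost ≤ 47 $/kg; k ≥ 6.46 W/(m·K). Survivors: candidate S, candidate G.
Putting every candidate on a common basis:
  candidate S: E = 188.0 GPa, ρ = 8040 kg/m³
  candidate G: E = 116.5 GPa, ρ = 8922 kg/m³
  candidate S: M = 1.71×10⁻³
  candidate G: M = 1.21×10⁻³
Candidate S has the largest M.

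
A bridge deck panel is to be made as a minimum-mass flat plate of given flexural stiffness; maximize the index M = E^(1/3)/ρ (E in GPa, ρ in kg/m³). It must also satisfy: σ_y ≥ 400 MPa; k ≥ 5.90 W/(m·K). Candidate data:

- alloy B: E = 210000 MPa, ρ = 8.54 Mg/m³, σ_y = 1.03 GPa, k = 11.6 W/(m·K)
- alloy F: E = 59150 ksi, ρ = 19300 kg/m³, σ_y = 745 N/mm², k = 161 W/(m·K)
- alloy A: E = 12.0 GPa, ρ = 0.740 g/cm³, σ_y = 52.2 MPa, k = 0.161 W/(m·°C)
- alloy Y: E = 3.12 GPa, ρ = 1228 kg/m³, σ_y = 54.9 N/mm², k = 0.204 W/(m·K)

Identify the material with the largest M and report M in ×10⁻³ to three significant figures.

Screen on constraints: σ_y ≥ 400 MPa; k ≥ 5.90 W/(m·K). Survivors: alloy B, alloy F.
After converting to SI:
  alloy B: E = 210.0 GPa, ρ = 8540 kg/m³
  alloy F: E = 407.8 GPa, ρ = 19300 kg/m³
  alloy B: M = 0.696×10⁻³
  alloy F: M = 0.384×10⁻³
Alloy B ranks first.

alloy B, M = 0.696×10⁻³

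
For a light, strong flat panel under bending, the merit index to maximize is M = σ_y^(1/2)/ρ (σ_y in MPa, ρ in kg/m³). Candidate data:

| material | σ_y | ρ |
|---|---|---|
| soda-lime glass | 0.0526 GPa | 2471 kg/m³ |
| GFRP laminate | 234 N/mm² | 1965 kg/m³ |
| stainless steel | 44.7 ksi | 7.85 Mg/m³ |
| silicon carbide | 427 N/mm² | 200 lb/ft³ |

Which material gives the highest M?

After converting to SI:
  soda-lime glass: σ_y = 52.60 MPa, ρ = 2471 kg/m³
  GFRP laminate: σ_y = 234.0 MPa, ρ = 1965 kg/m³
  stainless steel: σ_y = 308.2 MPa, ρ = 7850 kg/m³
  silicon carbide: σ_y = 427.0 MPa, ρ = 3204 kg/m³
  GFRP laminate: M = 7.78×10⁻³
  silicon carbide: M = 6.45×10⁻³
  soda-lime glass: M = 2.94×10⁻³
  stainless steel: M = 2.24×10⁻³
GFRP laminate has the largest M.

GFRP laminate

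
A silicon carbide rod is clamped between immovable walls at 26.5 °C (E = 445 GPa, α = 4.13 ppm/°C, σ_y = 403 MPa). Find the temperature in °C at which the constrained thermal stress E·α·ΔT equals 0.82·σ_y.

206 °C

E·α·ΔT = 330.5 MPa ⇒ ΔT = 330.5 / (445.0×10³ × 4.13×10⁻⁶) = 179.8 K.
T = 26.5 + 179.8 = 206.3 °C.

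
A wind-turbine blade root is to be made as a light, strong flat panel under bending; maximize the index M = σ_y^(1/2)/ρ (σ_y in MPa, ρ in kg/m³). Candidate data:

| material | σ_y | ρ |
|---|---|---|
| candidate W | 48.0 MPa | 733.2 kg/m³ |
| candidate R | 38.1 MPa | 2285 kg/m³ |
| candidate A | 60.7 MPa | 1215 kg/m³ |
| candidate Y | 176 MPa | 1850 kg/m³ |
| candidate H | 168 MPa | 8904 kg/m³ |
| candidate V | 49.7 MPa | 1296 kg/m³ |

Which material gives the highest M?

candidate W

Evaluate M for each candidate:
  candidate W: M = 9.45×10⁻³
  candidate Y: M = 7.17×10⁻³
  candidate A: M = 6.41×10⁻³
  candidate V: M = 5.44×10⁻³
  candidate R: M = 2.70×10⁻³
  candidate H: M = 1.46×10⁻³
Highest index: candidate W.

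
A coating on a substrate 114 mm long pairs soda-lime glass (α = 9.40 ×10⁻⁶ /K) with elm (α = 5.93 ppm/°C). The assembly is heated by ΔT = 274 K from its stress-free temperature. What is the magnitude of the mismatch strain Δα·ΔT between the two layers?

9.51×10⁻⁴

Δα = |9.40 − 5.93|×10⁻⁶/K = 3.47×10⁻⁶/K.
Mismatch strain = Δα·ΔT = 3.47×10⁻⁶ × 274.0 = 9.51×10⁻⁴.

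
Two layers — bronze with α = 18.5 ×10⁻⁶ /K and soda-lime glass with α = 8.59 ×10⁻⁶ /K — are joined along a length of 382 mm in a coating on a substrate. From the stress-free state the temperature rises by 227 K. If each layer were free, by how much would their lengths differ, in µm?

859 µm

Δα = |18.5 − 8.59|×10⁻⁶/K = 9.91×10⁻⁶/K.
ΔL_mismatch = Δα·L·ΔT = 9.91×10⁻⁶ × 382.0 mm × 227.0 K = 859 µm.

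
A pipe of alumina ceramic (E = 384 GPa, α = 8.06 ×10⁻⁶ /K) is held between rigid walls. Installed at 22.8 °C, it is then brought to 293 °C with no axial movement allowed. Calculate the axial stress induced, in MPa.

836 MPa

ΔT = 270.2 K. Constrained thermal stress σ = E·α·ΔT = 384.0×10³ MPa × 8.06×10⁻⁶ × 270.2 = 836 MPa (compressive).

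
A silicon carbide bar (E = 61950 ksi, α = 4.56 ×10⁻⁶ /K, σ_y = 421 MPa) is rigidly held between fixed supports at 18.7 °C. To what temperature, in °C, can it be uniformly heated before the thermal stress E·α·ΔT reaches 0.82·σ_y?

E = 61950 ksi = 427.1 GPa.
E·α·ΔT = 345.2 MPa ⇒ ΔT = 345.2 / (427.1×10³ × 4.56×10⁻⁶) = 177.2 K.
T = 18.7 + 177.2 = 195.9 °C.

196 °C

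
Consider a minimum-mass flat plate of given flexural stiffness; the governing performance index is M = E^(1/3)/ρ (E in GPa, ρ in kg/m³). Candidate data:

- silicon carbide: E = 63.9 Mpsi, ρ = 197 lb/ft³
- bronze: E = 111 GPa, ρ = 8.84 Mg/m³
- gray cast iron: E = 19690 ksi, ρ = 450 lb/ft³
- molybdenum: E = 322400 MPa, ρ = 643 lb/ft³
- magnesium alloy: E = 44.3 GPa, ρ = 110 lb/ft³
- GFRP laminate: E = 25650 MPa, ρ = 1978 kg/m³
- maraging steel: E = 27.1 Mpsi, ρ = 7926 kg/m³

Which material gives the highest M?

silicon carbide

Normalizing units and computing the index:
  silicon carbide: E = 440.6 GPa, ρ = 3156 kg/m³
  bronze: E = 111.0 GPa, ρ = 8840 kg/m³
  gray cast iron: E = 135.8 GPa, ρ = 7208 kg/m³
  molybdenum: E = 322.4 GPa, ρ = 10300 kg/m³
  magnesium alloy: E = 44.30 GPa, ρ = 1762 kg/m³
  GFRP laminate: E = 25.65 GPa, ρ = 1978 kg/m³
  maraging steel: E = 186.8 GPa, ρ = 7926 kg/m³
  silicon carbide: M = 2.41×10⁻³
  magnesium alloy: M = 2.01×10⁻³
  GFRP laminate: M = 1.49×10⁻³
  maraging steel: M = 0.721×10⁻³
  gray cast iron: M = 0.713×10⁻³
  molybdenum: M = 0.666×10⁻³
  bronze: M = 0.544×10⁻³
Silicon carbide has the largest M.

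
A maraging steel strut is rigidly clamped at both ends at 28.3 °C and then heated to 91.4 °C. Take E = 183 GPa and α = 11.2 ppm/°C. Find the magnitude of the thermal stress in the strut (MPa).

ΔT = 63.10 K. Constrained thermal stress σ = E·α·ΔT = 183.0×10³ MPa × 11.2×10⁻⁶ × 63.10 = 129 MPa (compressive).

129 MPa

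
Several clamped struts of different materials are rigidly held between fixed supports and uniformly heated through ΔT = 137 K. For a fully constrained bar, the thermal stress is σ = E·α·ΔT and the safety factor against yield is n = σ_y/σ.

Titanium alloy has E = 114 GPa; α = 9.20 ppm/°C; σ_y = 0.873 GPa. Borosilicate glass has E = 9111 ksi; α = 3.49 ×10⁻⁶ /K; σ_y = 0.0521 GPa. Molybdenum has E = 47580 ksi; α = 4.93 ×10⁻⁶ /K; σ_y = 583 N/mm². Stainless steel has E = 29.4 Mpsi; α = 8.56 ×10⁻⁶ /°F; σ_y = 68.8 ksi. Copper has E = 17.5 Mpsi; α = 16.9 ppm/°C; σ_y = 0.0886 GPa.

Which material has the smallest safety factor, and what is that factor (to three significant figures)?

Per material, after unit conversion:
  titanium alloy: E = 114.0, α = 9.20, σ_y = 873.0 → σ = 144 MPa, n = 6.08
  borosilicate glass: E = 62.82, α = 3.49, σ_y = 52.10 → σ = 30.0 MPa, n = 1.73
  molybdenum: E = 328.1, α = 4.93, σ_y = 583.0 → σ = 222 MPa, n = 2.63
  stainless steel: E = 202.7, α = 15.4, σ_y = 474.4 → σ = 428 MPa, n = 1.11
  copper: E = 120.7, α = 16.9, σ_y = 88.60 → σ = 279 MPa, n = 0.317
Copper has the lowest safety factor, n = 0.317.

copper, n = 0.317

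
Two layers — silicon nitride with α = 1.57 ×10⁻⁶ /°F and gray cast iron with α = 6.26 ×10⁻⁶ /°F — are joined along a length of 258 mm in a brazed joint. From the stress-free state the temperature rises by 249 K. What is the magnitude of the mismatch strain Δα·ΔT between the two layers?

2.10×10⁻³

silicon nitride: α = 1.57×10⁻⁶/°F × 9/5 = 2.83×10⁻⁶/K.
gray cast iron: α = 6.26×10⁻⁶/°F × 9/5 = 11.3×10⁻⁶/K.
Δα = |2.83 − 11.3|×10⁻⁶/K = 8.44×10⁻⁶/K.
Mismatch strain = Δα·ΔT = 8.44×10⁻⁶ × 249.0 = 2.10×10⁻³.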